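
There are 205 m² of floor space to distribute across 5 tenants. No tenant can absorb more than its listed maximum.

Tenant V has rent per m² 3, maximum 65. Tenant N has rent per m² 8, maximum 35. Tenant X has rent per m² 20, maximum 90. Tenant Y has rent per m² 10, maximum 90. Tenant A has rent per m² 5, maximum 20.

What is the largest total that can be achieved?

2900

Rank by rent per m²: Tenant X 20 > Tenant Y 10 > Tenant N 8 > Tenant A 5 > Tenant V 3.
Give Tenant X 90 to hit its cap of 90 ; 115 left.
Tenant Y takes 90 to reach its cap of 90 ; 25 left.
Tenant N: +25 (room for 35) → 25. Pool exhausted.
Total = 8×25 + 20×90 + 10×90 = 2900.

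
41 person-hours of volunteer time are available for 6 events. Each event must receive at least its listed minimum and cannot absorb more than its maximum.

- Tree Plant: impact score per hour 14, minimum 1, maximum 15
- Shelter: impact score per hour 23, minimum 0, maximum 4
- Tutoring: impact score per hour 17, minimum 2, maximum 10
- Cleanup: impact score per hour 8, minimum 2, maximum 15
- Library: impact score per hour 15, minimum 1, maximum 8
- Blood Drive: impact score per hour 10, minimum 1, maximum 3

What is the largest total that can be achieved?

628

Meeting every minimum uses 1+0+2+2+1+1 = 7 person-hours, leaving 34.
Order the events by impact score per hour: Shelter 23 > Tutoring 17 > Library 15 > Tree Plant 14 > Blood Drive 10 > Cleanup 8.
Give Shelter 4 more to hit its cap of 4 — 30 left.
Give Tutoring 8 more to hit its cap of 10 — 22 left.
Library takes 7 more to reach its cap of 8 — 15 left.
Tree Plant takes 14 more to reach its cap of 15 — 1 left.
Blood Drive has room for 2 more but only 1 remain, so it gets 2.
Total = 14×15 + 23×4 + 17×10 + 8×2 + 15×8 + 10×2 = 628.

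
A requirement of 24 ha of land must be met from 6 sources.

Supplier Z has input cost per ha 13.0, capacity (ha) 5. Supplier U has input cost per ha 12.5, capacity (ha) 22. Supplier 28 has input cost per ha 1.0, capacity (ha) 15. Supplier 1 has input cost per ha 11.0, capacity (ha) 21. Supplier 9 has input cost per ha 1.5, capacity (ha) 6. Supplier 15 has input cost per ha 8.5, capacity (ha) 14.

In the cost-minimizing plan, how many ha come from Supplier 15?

3

Use sources in increasing cost order.
Supplier 28 at 1.0: take all 15 ha ; 9 still needed.
Take 6 from Supplier 9 at 1.5 ; need 3 more.
Supplier 15 (8.5): take the remaining 3 ; done.
Supplier 1, Supplier U, Supplier Z: unused.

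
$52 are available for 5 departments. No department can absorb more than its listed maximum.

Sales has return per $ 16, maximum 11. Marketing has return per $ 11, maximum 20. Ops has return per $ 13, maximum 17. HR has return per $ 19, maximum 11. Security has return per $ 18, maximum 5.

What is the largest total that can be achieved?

Rank by return per $: HR 19 > Security 18 > Sales 16 > Ops 13 > Marketing 11.
Give HR 11 to hit its cap of 11 ; 41 left.
Security takes 5 to reach its cap of 5 ; 36 left.
Give Sales 11 to hit its cap of 11 ; 25 left.
Ops: +17 to 17 (cap) ; 8 left.
Marketing has room for 20 but only 8 remain, so it gets 8.
Total = 16×11 + 11×8 + 13×17 + 19×11 + 18×5 = 784.

784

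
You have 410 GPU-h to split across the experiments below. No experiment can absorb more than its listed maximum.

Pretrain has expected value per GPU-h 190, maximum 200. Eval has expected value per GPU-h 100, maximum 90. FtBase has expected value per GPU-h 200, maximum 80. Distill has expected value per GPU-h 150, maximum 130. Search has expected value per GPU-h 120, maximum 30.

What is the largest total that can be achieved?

Order the experiments by expected value per GPU-h: FtBase 200 > Pretrain 190 > Distill 150 > Search 120 > Eval 100.
Give FtBase 80 to hit its cap of 80 → 330 left.
Pretrain: +200 to 200 (cap) → 130 left.
Give Distill 130 to hit its cap of 130 → 0 left.
Total = 190×200 + 200×80 + 150×130 = 73500.

73500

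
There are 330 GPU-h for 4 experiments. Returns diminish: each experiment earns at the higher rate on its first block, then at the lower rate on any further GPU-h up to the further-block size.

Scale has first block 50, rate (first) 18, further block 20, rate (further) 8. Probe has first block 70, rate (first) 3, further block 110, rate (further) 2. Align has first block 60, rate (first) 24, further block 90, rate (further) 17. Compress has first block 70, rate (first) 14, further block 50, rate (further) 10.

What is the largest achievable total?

5430

Treat each block as its own option and order by rate: Align/first 24 > Scale/first 18 > Align/second 17 > Compress/first 14 > Compress/second 10 > Scale/second 8 > Probe/first 3 > Probe/second 2.
Fill Align first block (60 at 24) ; 270 left.
Scale/first (18): +50 ; 220 left.
Align/second (17): +90 ; 130 left.
Fill Compress first block (70 at 14) ; 60 left.
Compress second at 10: fill all 50 ; 10 left.
10 remain; put them into Scale second at 8.
Total = 24×60 + 18×50 + 17×90 + 14×70 + 10×50 + 8×10 = 5430.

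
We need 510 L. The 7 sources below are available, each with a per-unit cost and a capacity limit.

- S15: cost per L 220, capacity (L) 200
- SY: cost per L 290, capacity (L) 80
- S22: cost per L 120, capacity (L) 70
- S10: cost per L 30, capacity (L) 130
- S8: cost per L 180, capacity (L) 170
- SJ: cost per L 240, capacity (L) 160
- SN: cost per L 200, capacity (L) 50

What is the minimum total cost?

Cheapest first:
S10 at 30: take all 130 L — 380 still needed.
Take 70 from S22 at 120 — need 310 more.
Take 170 from S8 at 180 — need 140 more.
SN at 200: take all 50 L — 90 still needed.
S15 at 220: take 90 of its 200 — requirement met.
SJ, SY: unused.
Cost = 130×30 + 70×120 + 170×180 + 50×200 + 90×220 = 72700.

72700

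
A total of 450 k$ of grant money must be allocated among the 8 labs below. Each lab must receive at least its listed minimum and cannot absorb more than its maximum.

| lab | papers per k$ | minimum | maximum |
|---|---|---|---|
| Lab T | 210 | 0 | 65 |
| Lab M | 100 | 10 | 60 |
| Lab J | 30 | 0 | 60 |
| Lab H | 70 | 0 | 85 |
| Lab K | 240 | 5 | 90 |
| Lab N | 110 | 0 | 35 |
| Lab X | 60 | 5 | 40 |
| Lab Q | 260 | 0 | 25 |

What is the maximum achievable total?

Meeting every minimum uses 0+10+0+0+5+0+5+0 = 20 k$, leaving 430.
Rank by papers per k$: Lab Q 260 > Lab K 240 > Lab T 210 > Lab N 110 > Lab M 100 > Lab H 70 > Lab X 60 > Lab J 30.
Lab Q: +25 to 25 (cap) — 405 left.
Give Lab K 85 more to hit its cap of 90 — 320 left.
Lab T: +65 to 65 (cap) — 255 left.
Give Lab N 35 more to hit its cap of 35 — 220 left.
Lab M: +50 to 60 (cap) — 170 left.
Give Lab H 85 more to hit its cap of 85 — 85 left.
Lab X: +35 to 40 (cap) — 50 left.
Lab J has room for 60 more but only 50 remain, so it gets 50.
Total = 210×65 + 100×60 + 30×50 + 70×85 + 240×90 + 110×35 + 60×40 + 260×25 = 61450.

61450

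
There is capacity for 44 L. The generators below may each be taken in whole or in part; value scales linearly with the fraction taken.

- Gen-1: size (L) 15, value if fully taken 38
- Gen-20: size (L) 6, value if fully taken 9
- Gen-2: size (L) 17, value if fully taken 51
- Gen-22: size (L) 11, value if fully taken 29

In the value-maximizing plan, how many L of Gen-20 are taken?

1

Sort by value density: Gen-2 51/17≈3, Gen-22 29/11≈2.64, Gen-1 38/15≈2.53, Gen-20 9/6≈1.5.
All 17 L of Gen-2 fit (value 51) — 27 remain.
Gen-22: take in full, 11 L for value 29 — 16 left.
All 15 L of Gen-1 fit (value 38) — 1 remain.
Only 1 L remain; take 1/6 of Gen-20 for value 9×1/6 = 1.5.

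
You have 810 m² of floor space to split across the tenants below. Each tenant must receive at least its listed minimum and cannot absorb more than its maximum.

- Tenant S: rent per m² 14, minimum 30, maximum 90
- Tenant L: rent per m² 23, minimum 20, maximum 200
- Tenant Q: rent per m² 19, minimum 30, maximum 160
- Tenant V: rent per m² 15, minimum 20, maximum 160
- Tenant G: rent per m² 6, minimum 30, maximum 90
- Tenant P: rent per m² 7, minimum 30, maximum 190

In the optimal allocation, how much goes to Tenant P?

Meeting every minimum uses 30+20+30+20+30+30 = 160 m², leaving 650.
Rank by rent per m²: Tenant L 23 > Tenant Q 19 > Tenant V 15 > Tenant S 14 > Tenant P 7 > Tenant G 6.
Tenant L: +180 to 200 (cap) ; 470 left.
Tenant Q: +130 to 160 (cap) ; 340 left.
Tenant V takes 140 more to reach its cap of 160 ; 200 left.
Tenant S: +60 to 90 (cap) ; 140 left.
Tenant P has room for 160 more but only 140 remain, so it gets 170.

170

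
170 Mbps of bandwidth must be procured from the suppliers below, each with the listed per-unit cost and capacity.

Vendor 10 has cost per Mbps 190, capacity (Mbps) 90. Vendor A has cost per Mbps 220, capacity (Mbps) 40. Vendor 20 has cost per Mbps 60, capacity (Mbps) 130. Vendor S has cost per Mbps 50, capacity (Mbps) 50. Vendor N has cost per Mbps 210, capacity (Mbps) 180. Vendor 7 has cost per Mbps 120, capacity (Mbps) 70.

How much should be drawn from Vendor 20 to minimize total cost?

Use suppliers in increasing cost order.
Take 50 from Vendor S at 50 → need 120 more.
Vendor 20 at 60: take 120 of its 130 → requirement met.
Vendor 7, Vendor 10, Vendor N, Vendor A: unused.

120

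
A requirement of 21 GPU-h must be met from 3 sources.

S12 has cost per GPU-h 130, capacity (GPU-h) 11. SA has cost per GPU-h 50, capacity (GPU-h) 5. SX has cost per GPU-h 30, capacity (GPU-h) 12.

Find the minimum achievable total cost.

1130

Fill from the cheapest source first.
SX at 30: take all 12 GPU-h → 9 still needed.
SA (50): use full 5 → 4 GPU-h to go.
S12 at 130: take 4 of its 11 → requirement met.
Cost = 12×30 + 5×50 + 4×130 = 1130.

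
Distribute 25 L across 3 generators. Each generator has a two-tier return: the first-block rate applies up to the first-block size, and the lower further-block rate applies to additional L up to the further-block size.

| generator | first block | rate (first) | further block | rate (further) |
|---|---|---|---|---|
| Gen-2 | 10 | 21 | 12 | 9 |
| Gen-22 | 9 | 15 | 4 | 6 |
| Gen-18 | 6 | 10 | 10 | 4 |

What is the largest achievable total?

405

Rank every tier by rate: Gen-2/T1 21 > Gen-22/T1 15 > Gen-18/T1 10 > Gen-2/T2 9 > Gen-22/T2 6 > Gen-18/T2 4.
Fill Gen-2 T1 block (10 at 21) ; 15 left.
Gen-22 T1 at 15: fill all 9 ; 6 left.
Fill Gen-18 T1 block (6 at 10) ; 0 left.
Total = 21×10 + 15×9 + 10×6 = 405.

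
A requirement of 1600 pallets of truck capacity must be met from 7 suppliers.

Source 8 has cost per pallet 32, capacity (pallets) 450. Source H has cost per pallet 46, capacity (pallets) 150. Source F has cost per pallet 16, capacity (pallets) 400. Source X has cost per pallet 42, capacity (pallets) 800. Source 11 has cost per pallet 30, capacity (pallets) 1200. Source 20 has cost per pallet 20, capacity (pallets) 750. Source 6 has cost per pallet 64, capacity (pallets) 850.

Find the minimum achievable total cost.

Use suppliers in increasing cost order.
Source F (16): use full 400 ; 1200 pallets to go.
Source 20 at 20: take all 750 pallets ; 450 still needed.
Source 11 (30): take the remaining 450 ; done.
Source 8, Source X, Source H, Source 6: unused.
Cost = 400×16 + 750×20 + 450×30 = 34900.

34900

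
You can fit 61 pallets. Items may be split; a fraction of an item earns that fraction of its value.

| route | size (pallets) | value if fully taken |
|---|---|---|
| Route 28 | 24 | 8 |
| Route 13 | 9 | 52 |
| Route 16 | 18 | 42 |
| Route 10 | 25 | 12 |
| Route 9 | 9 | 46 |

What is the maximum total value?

152

Best value per unit of size first: Route 13 52/9≈5.78, Route 9 46/9≈5.11, Route 16 42/18≈2.33, Route 10 12/25≈0.48, Route 28 8/24≈0.333.
All 9 pallets of Route 13 fit (value 52) ; 52 remain.
All 9 pallets of Route 9 fit (value 46) ; 43 remain.
All 18 pallets of Route 16 fit (value 42) ; 25 remain.
Route 10: take in full, 25 pallets for value 12 ; 0 left.
Total value = 152.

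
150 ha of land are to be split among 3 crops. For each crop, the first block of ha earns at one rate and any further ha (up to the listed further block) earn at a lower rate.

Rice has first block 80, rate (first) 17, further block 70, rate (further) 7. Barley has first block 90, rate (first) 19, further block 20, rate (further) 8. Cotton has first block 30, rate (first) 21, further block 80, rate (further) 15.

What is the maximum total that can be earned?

2850

Order all 6 blocks by rate: Cotton/T1 21 > Barley/T1 19 > Rice/T1 17 > Cotton/T2 15 > Barley/T2 8 > Rice/T2 7.
Cotton T1 at 21: fill all 30 → 120 left.
Barley/T1 (19): +90 → 30 left.
30 remain; put them into Rice T1 at 17.
Total = 21×30 + 19×90 + 17×30 = 2850.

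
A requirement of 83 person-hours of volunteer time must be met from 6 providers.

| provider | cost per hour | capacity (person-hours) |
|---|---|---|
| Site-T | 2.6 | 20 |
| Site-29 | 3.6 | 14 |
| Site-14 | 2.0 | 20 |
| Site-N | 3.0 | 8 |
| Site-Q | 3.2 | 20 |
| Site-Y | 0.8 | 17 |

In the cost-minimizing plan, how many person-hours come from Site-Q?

18

Fill from the cheapest provider first.
Site-Y at 0.8: take all 17 person-hours ; 66 still needed.
Take 20 from Site-14 at 2.0 ; need 46 more.
Take 20 from Site-T at 2.6 ; need 26 more.
Site-N at 3.0: take all 8 person-hours ; 18 still needed.
Take 18 from Site-Q at 3.2 to finish.
Site-29: unused.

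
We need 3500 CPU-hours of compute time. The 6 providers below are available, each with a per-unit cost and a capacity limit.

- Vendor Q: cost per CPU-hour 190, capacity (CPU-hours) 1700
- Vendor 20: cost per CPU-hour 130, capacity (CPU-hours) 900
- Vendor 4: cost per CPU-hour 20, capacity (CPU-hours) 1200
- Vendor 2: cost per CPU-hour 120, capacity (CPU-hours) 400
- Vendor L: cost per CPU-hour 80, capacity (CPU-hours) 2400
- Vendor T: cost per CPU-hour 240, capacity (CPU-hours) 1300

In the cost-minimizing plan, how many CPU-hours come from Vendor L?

Cheapest first:
Take 1200 from Vendor 4 at 20 — need 2300 more.
Vendor L (80): take the remaining 2300 — done.
Vendor 2, Vendor 20, Vendor Q, Vendor T: unused.

2300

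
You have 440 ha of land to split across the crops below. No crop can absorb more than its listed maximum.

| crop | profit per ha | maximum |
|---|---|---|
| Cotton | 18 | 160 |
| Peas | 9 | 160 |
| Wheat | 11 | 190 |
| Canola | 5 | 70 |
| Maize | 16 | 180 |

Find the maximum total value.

Order the crops by profit per ha: Cotton 18 > Maize 16 > Wheat 11 > Peas 9 > Canola 5.
Cotton takes 160 to reach its cap of 160 — 280 left.
Give Maize 180 to hit its cap of 180 — 100 left.
Only 100 left; Wheat takes them to reach 100.
Total = 18×160 + 11×100 + 16×180 = 6860.

6860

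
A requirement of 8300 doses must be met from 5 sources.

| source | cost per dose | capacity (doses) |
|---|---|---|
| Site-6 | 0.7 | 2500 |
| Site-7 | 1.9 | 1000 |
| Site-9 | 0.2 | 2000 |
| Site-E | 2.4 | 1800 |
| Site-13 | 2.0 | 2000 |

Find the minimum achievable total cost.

Use sources in increasing cost order.
Site-9 at 0.2: take all 2000 doses — 6300 still needed.
Site-6 (0.7): use full 2500 — 3800 doses to go.
Site-7 (1.9): use full 1000 — 2800 doses to go.
Site-13 at 2.0: take all 2000 doses — 800 still needed.
Take 800 from Site-E at 2.4 to finish.
Cost = 2000×0.2 + 2500×0.7 + 1000×1.9 + 2000×2.0 + 800×2.4 = 9970.

9970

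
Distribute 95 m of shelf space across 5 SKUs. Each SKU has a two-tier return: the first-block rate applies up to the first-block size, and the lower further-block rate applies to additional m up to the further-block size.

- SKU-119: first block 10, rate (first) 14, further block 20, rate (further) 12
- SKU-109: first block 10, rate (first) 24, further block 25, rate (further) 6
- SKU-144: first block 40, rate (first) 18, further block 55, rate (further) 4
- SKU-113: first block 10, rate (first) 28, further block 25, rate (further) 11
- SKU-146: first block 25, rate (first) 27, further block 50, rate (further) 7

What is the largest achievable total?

2055

Treat each block as its own option and order by rate: SKU-113/tier1 28 > SKU-146/tier1 27 > SKU-109/tier1 24 > SKU-144/tier1 18 > SKU-119/tier1 14 > SKU-119/tier2 12 > SKU-113/tier2 11 > SKU-146/tier2 7 > SKU-109/tier2 6 > SKU-144/tier2 4.
SKU-113 tier1 at 28: fill all 10 ; 85 left.
Fill SKU-146 tier1 block (25 at 27) ; 60 left.
SKU-109/tier1 (24): +10 ; 50 left.
Fill SKU-144 tier1 block (40 at 18) ; 10 left.
Fill SKU-119 tier1 block (10 at 14) ; 0 left.
Total = 28×10 + 27×25 + 24×10 + 18×40 + 14×10 = 2055.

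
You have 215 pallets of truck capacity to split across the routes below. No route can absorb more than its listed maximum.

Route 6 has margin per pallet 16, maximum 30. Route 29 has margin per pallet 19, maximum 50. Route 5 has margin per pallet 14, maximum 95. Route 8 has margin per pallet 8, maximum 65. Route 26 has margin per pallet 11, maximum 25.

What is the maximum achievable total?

Rank by margin per pallet: Route 29 19 > Route 6 16 > Route 5 14 > Route 26 11 > Route 8 8.
Route 29 takes 50 to reach its cap of 50 → 165 left.
Route 6 takes 30 to reach its cap of 30 → 135 left.
Route 5: +95 to 95 (cap) → 40 left.
Route 26: +25 to 25 (cap) → 15 left.
Route 8: +15 (room for 65) → 15. Pool exhausted.
Total = 16×30 + 19×50 + 14×95 + 8×15 + 11×25 = 3155.

3155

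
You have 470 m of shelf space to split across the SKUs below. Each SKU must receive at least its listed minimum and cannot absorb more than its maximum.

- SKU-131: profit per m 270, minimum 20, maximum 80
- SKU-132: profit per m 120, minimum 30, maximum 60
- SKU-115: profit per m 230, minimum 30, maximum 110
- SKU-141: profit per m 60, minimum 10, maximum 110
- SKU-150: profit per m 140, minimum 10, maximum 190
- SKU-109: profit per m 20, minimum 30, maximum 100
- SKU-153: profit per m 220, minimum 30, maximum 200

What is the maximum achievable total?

Meeting every minimum uses 20+30+30+10+10+30+30 = 160 m, leaving 310.
Order the SKUs by profit per m: SKU-131 270 > SKU-115 230 > SKU-153 220 > SKU-150 140 > SKU-132 120 > SKU-141 60 > SKU-109 20.
SKU-131 takes 60 more to reach its cap of 80 — 250 left.
SKU-115: +80 to 110 (cap) — 170 left.
SKU-153 takes 170 more to reach its cap of 200 — 0 left.
Total = 270×80 + 120×30 + 230×110 + 60×10 + 140×10 + 20×30 + 220×200 = 97100.

97100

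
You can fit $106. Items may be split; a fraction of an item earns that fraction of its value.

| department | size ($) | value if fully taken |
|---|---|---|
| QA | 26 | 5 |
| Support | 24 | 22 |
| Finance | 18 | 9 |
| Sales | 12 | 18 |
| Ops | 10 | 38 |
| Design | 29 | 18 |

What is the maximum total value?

Rank by value-to-size ratio: Ops 38/10≈3.8, Sales 18/12≈1.5, Support 22/24≈0.917, Design 18/29≈0.621, Finance 9/18≈0.5, QA 5/26≈0.192.
Ops: take in full, 10 $ for value 38 — 96 left.
All 12 $ of Sales fit (value 18) — 84 remain.
Take all of Support (24 $, value 22) — 60 $ left.
Take all of Design (29 $, value 18) — 31 $ left.
All 18 $ of Finance fit (value 9) — 13 remain.
13 $ left: a 13/26 share of QA gives 5×13/26 = 2.5.
Total value = 107.5.

107.5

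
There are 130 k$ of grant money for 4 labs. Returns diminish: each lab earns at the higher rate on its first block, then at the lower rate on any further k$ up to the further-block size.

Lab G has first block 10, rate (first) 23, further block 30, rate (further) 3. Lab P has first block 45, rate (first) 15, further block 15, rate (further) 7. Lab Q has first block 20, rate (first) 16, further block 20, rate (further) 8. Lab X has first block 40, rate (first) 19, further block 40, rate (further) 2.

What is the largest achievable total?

Order all 8 blocks by rate: Lab G/tier1 23 > Lab X/tier1 19 > Lab Q/tier1 16 > Lab P/tier1 15 > Lab Q/tier2 8 > Lab P/tier2 7 > Lab G/tier2 3 > Lab X/tier2 2.
Lab G/tier1 (23): +10 ; 120 left.
Lab X tier1 at 19: fill all 40 ; 80 left.
Lab Q tier1 at 16: fill all 20 ; 60 left.
Fill Lab P tier1 block (45 at 15) ; 15 left.
Lab Q tier2 at 8: only 15 left, fill 15.
Total = 23×10 + 19×40 + 16×20 + 15×45 + 8×15 = 2105.

2105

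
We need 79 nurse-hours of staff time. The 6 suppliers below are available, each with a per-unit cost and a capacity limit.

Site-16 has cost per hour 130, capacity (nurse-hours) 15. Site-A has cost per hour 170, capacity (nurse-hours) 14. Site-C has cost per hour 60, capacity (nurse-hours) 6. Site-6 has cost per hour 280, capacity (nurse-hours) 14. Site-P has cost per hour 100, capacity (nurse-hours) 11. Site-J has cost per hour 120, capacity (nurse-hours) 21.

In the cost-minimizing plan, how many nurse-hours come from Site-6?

12

Use suppliers in increasing cost order.
Take 6 from Site-C at 60 — need 73 more.
Site-P (100): use full 11 — 62 nurse-hours to go.
Take 21 from Site-J at 120 — need 41 more.
Site-16 at 130: take all 15 nurse-hours — 26 still needed.
Site-A (170): use full 14 — 12 nurse-hours to go.
Site-6 (280): take the remaining 12 — done.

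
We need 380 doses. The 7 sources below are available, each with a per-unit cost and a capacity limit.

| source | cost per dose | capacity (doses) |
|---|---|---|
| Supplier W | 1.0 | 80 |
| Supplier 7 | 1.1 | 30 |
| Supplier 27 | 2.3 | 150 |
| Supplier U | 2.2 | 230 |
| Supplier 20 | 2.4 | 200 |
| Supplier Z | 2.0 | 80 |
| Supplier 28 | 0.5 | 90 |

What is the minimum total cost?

538

Use sources in increasing cost order.
Take 90 from Supplier 28 at 0.5 ; need 290 more.
Supplier W (1.0): use full 80 ; 210 doses to go.
Supplier 7 at 1.1: take all 30 doses ; 180 still needed.
Supplier Z at 2.0: take all 80 doses ; 100 still needed.
Supplier U (2.2): take the remaining 100 ; done.
Supplier 27, Supplier 20: unused.
Cost = 90×0.5 + 80×1.0 + 30×1.1 + 80×2.0 + 100×2.2 = 538.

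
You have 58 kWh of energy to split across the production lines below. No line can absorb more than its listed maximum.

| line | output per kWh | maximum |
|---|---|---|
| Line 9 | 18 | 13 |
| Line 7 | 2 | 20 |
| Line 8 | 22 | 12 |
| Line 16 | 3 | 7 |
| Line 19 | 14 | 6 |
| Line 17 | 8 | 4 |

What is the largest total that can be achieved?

Order the production lines by output per kWh: Line 8 22 > Line 9 18 > Line 19 14 > Line 17 8 > Line 16 3 > Line 7 2.
Line 8 takes 12 to reach its cap of 12 ; 46 left.
Give Line 9 13 to hit its cap of 13 ; 33 left.
Line 19: +6 to 6 (cap) ; 27 left.
Give Line 17 4 to hit its cap of 4 ; 23 left.
Line 16 takes 7 to reach its cap of 7 ; 16 left.
Line 7 has room for 20 but only 16 remain, so it gets 16.
Total = 18×13 + 2×16 + 22×12 + 3×7 + 14×6 + 8×4 = 667.

667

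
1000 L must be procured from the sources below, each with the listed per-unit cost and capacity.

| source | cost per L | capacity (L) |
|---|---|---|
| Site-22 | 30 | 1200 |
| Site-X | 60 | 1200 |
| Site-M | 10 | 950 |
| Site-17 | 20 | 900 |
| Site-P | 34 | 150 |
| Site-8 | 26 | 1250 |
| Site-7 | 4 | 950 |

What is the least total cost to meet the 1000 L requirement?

4300

Cheapest first:
Site-7 at 4: take all 950 L ; 50 still needed.
Site-M at 10: take 50 of its 950 ; requirement met.
Site-17, Site-8, Site-22, Site-P, Site-X: unused.
Cost = 950×4 + 50×10 = 4300.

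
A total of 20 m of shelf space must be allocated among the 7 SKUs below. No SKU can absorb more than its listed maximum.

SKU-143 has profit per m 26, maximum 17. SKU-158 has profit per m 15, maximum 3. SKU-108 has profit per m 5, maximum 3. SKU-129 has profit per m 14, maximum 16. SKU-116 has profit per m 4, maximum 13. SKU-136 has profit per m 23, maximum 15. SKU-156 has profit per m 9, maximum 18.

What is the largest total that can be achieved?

511

Order the SKUs by profit per m: SKU-143 26 > SKU-136 23 > SKU-158 15 > SKU-129 14 > SKU-156 9 > SKU-108 5 > SKU-116 4.
SKU-143 takes 17 to reach its cap of 17 — 3 left.
Only 3 left; SKU-136 takes them to reach 3.
Total = 26×17 + 23×3 = 511.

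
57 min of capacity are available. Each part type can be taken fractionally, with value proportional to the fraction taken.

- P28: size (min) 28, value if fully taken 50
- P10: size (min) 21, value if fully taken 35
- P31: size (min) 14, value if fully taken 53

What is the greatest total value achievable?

128

Sort by value density: P31 53/14≈3.79, P28 50/28≈1.79, P10 35/21≈1.67.
Take all of P31 (14 min, value 53) ; 43 min left.
P28: take in full, 28 min for value 50 ; 15 left.
Only 15 min remain; take 15/21 of P10 for value 35×15/21 = 25.
Total value = 128.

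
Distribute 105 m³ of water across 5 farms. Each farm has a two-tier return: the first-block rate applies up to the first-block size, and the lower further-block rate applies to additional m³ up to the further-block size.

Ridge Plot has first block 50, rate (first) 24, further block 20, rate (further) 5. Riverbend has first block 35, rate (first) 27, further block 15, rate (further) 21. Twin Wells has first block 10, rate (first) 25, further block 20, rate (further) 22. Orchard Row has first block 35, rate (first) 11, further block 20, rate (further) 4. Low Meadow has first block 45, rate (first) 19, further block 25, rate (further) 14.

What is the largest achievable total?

Order all 10 blocks by rate: Riverbend/first 27 > Twin Wells/first 25 > Ridge Plot/first 24 > Twin Wells/second 22 > Riverbend/second 21 > Low Meadow/first 19 > Low Meadow/second 14 > Orchard Row/first 11 > Ridge Plot/second 5 > Orchard Row/second 4.
Fill Riverbend first block (35 at 27) — 70 left.
Twin Wells first at 25: fill all 10 — 60 left.
Fill Ridge Plot first block (50 at 24) — 10 left.
Twin Wells second at 22: only 10 left, fill 10.
Total = 27×35 + 25×10 + 24×50 + 22×10 = 2615.

2615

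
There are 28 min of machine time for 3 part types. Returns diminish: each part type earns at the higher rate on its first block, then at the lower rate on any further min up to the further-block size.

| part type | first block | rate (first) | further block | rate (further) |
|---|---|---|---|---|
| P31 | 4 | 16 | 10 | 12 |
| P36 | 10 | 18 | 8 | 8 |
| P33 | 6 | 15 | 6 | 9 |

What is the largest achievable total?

Order all 6 blocks by rate: P36/first 18 > P31/first 16 > P33/first 15 > P31/second 12 > P33/second 9 > P36/second 8.
Fill P36 first block (10 at 18) — 18 left.
Fill P31 first block (4 at 16) — 14 left.
Fill P33 first block (6 at 15) — 8 left.
8 remain; put them into P31 second at 12.
Total = 18×10 + 16×4 + 15×6 + 12×8 = 430.

430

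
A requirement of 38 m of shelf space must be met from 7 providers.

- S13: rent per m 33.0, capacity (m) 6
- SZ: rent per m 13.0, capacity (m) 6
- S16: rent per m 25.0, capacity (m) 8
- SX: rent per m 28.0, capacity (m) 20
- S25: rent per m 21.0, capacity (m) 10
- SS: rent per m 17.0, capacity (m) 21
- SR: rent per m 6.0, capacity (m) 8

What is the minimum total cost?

546

Use providers in increasing cost order.
Take 8 from SR at 6.0 → need 30 more.
SZ (13.0): use full 6 → 24 m to go.
Take 21 from SS at 17.0 → need 3 more.
S25 at 21.0: take 3 of its 10 → requirement met.
S16, SX, S13: unused.
Cost = 8×6.0 + 6×13.0 + 21×17.0 + 3×21.0 = 546.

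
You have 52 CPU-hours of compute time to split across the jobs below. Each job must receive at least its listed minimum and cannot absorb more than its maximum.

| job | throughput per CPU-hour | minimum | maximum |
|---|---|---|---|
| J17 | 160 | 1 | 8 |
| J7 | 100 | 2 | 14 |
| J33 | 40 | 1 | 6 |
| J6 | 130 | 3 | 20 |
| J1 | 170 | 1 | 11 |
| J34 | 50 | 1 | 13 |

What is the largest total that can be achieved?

Meeting every minimum uses 1+2+1+3+1+1 = 9 CPU-hours, leaving 43.
Highest throughput per CPU-hour first: J1 170 > J17 160 > J6 130 > J7 100 > J34 50 > J33 40.
J1 takes 10 more to reach its cap of 11 — 33 left.
J17 takes 7 more to reach its cap of 8 — 26 left.
J6: +17 to 20 (cap) — 9 left.
Only 9 left; J7 takes them to reach 11.
Total = 160×8 + 100×11 + 40×1 + 130×20 + 170×11 + 50×1 = 6940.

6940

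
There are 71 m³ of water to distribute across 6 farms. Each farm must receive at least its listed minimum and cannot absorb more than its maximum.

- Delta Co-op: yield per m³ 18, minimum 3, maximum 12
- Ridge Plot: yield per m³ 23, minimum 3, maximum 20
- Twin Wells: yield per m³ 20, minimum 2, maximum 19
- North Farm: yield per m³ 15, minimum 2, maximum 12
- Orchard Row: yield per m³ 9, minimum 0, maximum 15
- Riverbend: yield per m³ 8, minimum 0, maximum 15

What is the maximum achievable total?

Meeting every minimum uses 3+3+2+2+0+0 = 10 m³, leaving 61.
Rank by yield per m³: Ridge Plot 23 > Twin Wells 20 > Delta Co-op 18 > North Farm 15 > Orchard Row 9 > Riverbend 8.
Give Ridge Plot 17 more to hit its cap of 20 ; 44 left.
Give Twin Wells 17 more to hit its cap of 19 ; 27 left.
Give Delta Co-op 9 more to hit its cap of 12 ; 18 left.
Give North Farm 10 more to hit its cap of 12 ; 8 left.
Orchard Row has room for 15 more but only 8 remain, so it gets 8.
Total = 18×12 + 23×20 + 20×19 + 15×12 + 9×8 = 1308.

1308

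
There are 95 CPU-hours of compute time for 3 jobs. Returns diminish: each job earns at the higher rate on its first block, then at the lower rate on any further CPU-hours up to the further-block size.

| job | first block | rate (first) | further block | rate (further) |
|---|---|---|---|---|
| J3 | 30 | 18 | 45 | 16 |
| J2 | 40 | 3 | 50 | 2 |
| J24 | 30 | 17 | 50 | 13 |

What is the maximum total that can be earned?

Rank every tier by rate: J3/first 18 > J24/first 17 > J3/second 16 > J24/second 13 > J2/first 3 > J2/second 2.
J3 first at 18: fill all 30 — 65 left.
J24/first (17): +30 — 35 left.
J3 second at 16: only 35 left, fill 35.
Total = 18×30 + 17×30 + 16×35 = 1610.

1610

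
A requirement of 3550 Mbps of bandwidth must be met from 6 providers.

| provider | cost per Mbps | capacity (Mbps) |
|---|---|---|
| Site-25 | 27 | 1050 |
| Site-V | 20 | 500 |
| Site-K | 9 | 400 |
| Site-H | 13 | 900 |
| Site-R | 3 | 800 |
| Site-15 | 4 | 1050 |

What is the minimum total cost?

29900

Use providers in increasing cost order.
Site-R at 3: take all 800 Mbps ; 2750 still needed.
Take 1050 from Site-15 at 4 ; need 1700 more.
Take 400 from Site-K at 9 ; need 1300 more.
Site-H at 13: take all 900 Mbps ; 400 still needed.
Site-V at 20: take 400 of its 500 ; requirement met.
Site-25: unused.
Cost = 800×3 + 1050×4 + 400×9 + 900×13 + 400×20 = 29900.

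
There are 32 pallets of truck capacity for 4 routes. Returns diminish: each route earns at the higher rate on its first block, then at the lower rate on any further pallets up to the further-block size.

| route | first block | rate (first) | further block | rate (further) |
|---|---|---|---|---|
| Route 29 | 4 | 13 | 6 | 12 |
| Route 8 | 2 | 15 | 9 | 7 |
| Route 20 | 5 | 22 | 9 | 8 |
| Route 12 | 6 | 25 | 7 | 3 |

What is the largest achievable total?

Rank every tier by rate: Route 12/first 25 > Route 20/first 22 > Route 8/first 15 > Route 29/first 13 > Route 29/second 12 > Route 20/second 8 > Route 8/second 7 > Route 12/second 3.
Fill Route 12 first block (6 at 25) — 26 left.
Route 20/first (22): +5 — 21 left.
Route 8 first at 15: fill all 2 — 19 left.
Route 29/first (13): +4 — 15 left.
Route 29/second (12): +6 — 9 left.
Fill Route 20 second block (9 at 8) — 0 left.
Total = 25×6 + 22×5 + 15×2 + 13×4 + 12×6 + 8×9 = 486.

486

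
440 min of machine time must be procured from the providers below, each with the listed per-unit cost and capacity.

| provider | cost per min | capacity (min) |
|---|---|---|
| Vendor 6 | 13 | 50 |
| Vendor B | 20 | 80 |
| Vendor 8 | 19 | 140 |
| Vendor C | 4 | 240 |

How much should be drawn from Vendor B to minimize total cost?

10

Cheapest first:
Take 240 from Vendor C at 4 ; need 200 more.
Vendor 6 (13): use full 50 ; 150 min to go.
Vendor 8 (19): use full 140 ; 10 min to go.
Take 10 from Vendor B at 20 to finish.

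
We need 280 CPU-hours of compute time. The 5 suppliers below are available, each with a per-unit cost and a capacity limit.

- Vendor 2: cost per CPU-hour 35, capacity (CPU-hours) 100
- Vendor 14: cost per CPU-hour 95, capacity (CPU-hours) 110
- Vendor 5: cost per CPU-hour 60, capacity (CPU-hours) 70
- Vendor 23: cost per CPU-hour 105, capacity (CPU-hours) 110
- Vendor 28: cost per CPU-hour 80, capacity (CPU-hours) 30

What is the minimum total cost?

Fill from the cheapest supplier first.
Vendor 2 (35): use full 100 → 180 CPU-hours to go.
Vendor 5 (60): use full 70 → 110 CPU-hours to go.
Vendor 28 at 80: take all 30 CPU-hours → 80 still needed.
Take 80 from Vendor 14 at 95 to finish.
Vendor 23: unused.
Cost = 100×35 + 70×60 + 30×80 + 80×95 = 17700.

17700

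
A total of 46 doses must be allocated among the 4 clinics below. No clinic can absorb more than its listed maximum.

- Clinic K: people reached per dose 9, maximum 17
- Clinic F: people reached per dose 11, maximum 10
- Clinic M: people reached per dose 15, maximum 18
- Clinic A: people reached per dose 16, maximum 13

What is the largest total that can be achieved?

633

Rank by people reached per dose: Clinic A 16 > Clinic M 15 > Clinic F 11 > Clinic K 9.
Clinic A: +13 to 13 (cap) — 33 left.
Clinic M: +18 to 18 (cap) — 15 left.
Clinic F: +10 to 10 (cap) — 5 left.
Clinic K: +5 (room for 17) → 5. Pool exhausted.
Total = 9×5 + 11×10 + 15×18 + 16×13 = 633.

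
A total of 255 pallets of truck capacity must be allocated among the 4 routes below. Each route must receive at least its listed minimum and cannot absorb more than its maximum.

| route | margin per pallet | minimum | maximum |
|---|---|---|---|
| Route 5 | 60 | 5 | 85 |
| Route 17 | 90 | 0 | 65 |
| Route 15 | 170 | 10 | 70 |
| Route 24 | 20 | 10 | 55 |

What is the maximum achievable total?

23550

Meeting every minimum uses 5+0+10+10 = 25 pallets, leaving 230.
Order the routes by margin per pallet: Route 15 170 > Route 17 90 > Route 5 60 > Route 24 20.
Give Route 15 60 more to hit its cap of 70 — 170 left.
Route 17 takes 65 more to reach its cap of 65 — 105 left.
Give Route 5 80 more to hit its cap of 85 — 25 left.
Route 24 has room for 45 more but only 25 remain, so it gets 35.
Total = 60×85 + 90×65 + 170×70 + 20×35 = 23550.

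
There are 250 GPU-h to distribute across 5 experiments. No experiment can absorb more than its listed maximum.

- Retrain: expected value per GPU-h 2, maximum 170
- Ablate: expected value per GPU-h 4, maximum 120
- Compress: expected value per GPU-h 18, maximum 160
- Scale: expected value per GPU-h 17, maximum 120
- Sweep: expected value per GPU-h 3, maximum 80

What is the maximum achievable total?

Order the experiments by expected value per GPU-h: Compress 18 > Scale 17 > Ablate 4 > Sweep 3 > Retrain 2.
Compress: +160 to 160 (cap) → 90 left.
Only 90 left; Scale takes them to reach 90.
Total = 18×160 + 17×90 = 4410.

4410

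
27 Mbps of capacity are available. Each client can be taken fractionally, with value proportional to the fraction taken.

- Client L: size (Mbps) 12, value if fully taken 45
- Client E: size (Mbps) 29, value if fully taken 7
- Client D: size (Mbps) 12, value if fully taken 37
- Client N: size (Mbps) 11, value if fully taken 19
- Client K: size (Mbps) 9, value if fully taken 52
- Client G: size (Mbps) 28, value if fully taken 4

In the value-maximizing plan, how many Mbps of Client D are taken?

6

Rank by value-to-size ratio: Client K 52/9≈5.78, Client L 45/12≈3.75, Client D 37/12≈3.08, Client N 19/11≈1.73, Client E 7/29≈0.241, Client G 4/28≈0.143.
All 9 Mbps of Client K fit (value 52) ; 18 remain.
All 12 Mbps of Client L fit (value 45) ; 6 remain.
6 Mbps left: a 6/12 share of Client D gives 37×6/12 = 18.5.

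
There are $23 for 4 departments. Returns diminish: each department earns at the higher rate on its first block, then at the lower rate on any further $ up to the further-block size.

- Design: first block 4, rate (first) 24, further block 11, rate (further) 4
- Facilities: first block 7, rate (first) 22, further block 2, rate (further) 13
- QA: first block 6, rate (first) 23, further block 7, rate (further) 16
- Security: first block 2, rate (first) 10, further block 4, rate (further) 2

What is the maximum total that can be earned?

Rank every tier by rate: Design/first 24 > QA/first 23 > Facilities/first 22 > QA/second 16 > Facilities/second 13 > Security/first 10 > Design/second 4 > Security/second 2.
Design/first (24): +4 → 19 left.
Fill QA first block (6 at 23) → 13 left.
Facilities first at 22: fill all 7 → 6 left.
QA/second: +6 of 7 at 16; pool empty.
Total = 24×4 + 23×6 + 22×7 + 16×6 = 484.

484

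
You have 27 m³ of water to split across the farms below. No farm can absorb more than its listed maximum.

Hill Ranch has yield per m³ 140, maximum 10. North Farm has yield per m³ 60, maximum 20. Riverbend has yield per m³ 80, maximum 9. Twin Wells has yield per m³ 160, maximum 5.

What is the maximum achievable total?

Rank by yield per m³: Twin Wells 160 > Hill Ranch 140 > Riverbend 80 > North Farm 60.
Give Twin Wells 5 to hit its cap of 5 ; 22 left.
Give Hill Ranch 10 to hit its cap of 10 ; 12 left.
Riverbend: +9 to 9 (cap) ; 3 left.
North Farm has room for 20 but only 3 remain, so it gets 3.
Total = 140×10 + 60×3 + 80×9 + 160×5 = 3100.

3100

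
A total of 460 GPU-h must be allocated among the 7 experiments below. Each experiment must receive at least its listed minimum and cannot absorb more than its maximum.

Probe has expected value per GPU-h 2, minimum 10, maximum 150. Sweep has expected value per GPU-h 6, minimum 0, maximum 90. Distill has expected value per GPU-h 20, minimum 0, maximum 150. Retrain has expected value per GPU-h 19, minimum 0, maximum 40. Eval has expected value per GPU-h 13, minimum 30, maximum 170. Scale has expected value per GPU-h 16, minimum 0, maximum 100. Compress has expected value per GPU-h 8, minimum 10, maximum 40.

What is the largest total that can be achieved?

Meeting every minimum uses 10+0+0+0+30+0+10 = 50 GPU-h, leaving 410.
Rank by expected value per GPU-h: Distill 20 > Retrain 19 > Scale 16 > Eval 13 > Compress 8 > Sweep 6 > Probe 2.
Distill takes 150 more to reach its cap of 150 — 260 left.
Retrain: +40 to 40 (cap) — 220 left.
Scale takes 100 more to reach its cap of 100 — 120 left.
Only 120 left; Eval takes them to reach 150.
Total = 2×10 + 20×150 + 19×40 + 13×150 + 16×100 + 8×10 = 7410.

7410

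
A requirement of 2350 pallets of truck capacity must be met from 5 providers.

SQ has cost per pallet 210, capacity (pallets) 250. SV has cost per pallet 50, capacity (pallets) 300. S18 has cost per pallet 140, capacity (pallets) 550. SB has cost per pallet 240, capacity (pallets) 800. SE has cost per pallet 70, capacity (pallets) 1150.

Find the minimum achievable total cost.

249000

Cheapest first:
Take 300 from SV at 50 → need 2050 more.
SE (70): use full 1150 → 900 pallets to go.
Take 550 from S18 at 140 → need 350 more.
SQ at 210: take all 250 pallets → 100 still needed.
SB at 240: take 100 of its 800 → requirement met.
Cost = 300×50 + 1150×70 + 550×140 + 250×210 + 100×240 = 249000.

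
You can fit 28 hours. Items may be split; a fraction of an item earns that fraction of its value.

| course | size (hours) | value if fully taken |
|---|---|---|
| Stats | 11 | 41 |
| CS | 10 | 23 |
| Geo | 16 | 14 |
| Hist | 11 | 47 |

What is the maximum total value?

Rank by value-to-size ratio: Hist 47/11≈4.27, Stats 41/11≈3.73, CS 23/10≈2.3, Geo 14/16≈0.875.
Hist: take in full, 11 hours for value 47 → 17 left.
Take all of Stats (11 hours, value 41) → 6 hours left.
6 hours left: a 6/10 share of CS gives 23×6/10 = 13.8.
Total value = 101.8.

101.8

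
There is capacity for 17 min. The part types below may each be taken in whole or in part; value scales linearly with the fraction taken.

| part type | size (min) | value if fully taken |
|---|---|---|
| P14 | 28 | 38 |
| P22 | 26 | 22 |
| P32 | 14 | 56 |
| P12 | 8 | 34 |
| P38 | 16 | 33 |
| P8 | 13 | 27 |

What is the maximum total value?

Best value per unit of size first: P12 34/8≈4.25, P32 56/14≈4, P8 27/13≈2.08, P38 33/16≈2.06, P14 38/28≈1.36, P22 22/26≈0.846.
Take all of P12 (8 min, value 34) → 9 min left.
Only 9 min remain; take 9/14 of P32 for value 56×9/14 = 36.
Total value = 70.

70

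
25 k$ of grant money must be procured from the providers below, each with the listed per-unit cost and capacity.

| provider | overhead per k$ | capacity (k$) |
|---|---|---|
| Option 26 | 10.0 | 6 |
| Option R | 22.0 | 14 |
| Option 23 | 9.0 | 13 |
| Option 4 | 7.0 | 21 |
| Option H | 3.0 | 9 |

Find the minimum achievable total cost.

Cheapest first:
Option H (3.0): use full 9 — 16 k$ to go.
Option 4 (7.0): take the remaining 16 — done.
Option 23, Option 26, Option R: unused.
Cost = 9×3.0 + 16×7.0 = 139.

139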